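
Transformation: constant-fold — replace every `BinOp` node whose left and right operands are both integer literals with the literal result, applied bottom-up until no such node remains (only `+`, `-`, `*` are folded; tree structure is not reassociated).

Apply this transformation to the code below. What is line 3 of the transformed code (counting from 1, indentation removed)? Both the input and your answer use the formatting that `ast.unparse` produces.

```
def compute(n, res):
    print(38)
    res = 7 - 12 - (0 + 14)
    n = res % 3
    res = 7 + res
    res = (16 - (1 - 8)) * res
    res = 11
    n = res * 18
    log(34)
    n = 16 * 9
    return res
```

Transformed code:
def compute(n, res):
    print(38)
    res = -19
    n = res % 3
    res = 7 + res
    res = 23 * res
    res = 11
    n = res * 18
    log(34)
    n = 144
    return res

res = -19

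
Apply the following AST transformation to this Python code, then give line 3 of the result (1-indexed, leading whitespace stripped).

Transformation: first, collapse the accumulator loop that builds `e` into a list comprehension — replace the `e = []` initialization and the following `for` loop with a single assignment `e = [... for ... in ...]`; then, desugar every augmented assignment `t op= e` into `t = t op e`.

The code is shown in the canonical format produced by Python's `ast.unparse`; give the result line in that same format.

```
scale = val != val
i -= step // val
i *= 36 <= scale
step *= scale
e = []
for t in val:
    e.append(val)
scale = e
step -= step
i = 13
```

Transformed code:
scale = val != val
i = i - step // val
i = i * (36 <= scale)
step = step * scale
e = [val for t in val]
scale = e
step = step - step
i = 13

i = i * (36 <= scale)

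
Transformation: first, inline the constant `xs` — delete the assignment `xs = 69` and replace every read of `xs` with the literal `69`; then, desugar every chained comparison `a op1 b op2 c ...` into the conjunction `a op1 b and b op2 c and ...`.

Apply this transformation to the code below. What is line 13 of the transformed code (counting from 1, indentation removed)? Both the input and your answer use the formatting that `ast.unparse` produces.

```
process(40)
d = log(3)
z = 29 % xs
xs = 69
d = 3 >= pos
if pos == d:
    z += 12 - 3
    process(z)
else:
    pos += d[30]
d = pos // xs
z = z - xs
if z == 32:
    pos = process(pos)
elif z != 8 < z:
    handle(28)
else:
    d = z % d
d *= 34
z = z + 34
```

pos = process(pos)

Transformed code:
process(40)
d = log(3)
z = 29 % 69
d = 3 >= pos
if pos == d:
    z += 12 - 3
    process(z)
else:
    pos += d[30]
d = pos // 69
z = z - 69
if z == 32:
    pos = process(pos)
elif z != 8 and 8 < z:
    handle(28)
else:
    d = z % d
d *= 34
z = z + 34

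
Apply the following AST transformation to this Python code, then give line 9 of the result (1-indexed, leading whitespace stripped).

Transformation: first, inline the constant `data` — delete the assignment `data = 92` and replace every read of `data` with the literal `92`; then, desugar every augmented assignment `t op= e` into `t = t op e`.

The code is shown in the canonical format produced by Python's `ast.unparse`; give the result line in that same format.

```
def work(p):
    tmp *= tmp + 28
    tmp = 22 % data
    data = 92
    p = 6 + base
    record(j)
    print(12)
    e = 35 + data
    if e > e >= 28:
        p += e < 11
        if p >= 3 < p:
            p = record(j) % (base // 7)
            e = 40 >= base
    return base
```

p = p + (e < 11)

Transformed code:
def work(p):
    tmp = tmp * (tmp + 28)
    tmp = 22 % 92
    p = 6 + base
    record(j)
    print(12)
    e = 35 + 92
    if e > e >= 28:
        p = p + (e < 11)
        if p >= 3 < p:
            p = record(j) % (base // 7)
            e = 40 >= base
    return base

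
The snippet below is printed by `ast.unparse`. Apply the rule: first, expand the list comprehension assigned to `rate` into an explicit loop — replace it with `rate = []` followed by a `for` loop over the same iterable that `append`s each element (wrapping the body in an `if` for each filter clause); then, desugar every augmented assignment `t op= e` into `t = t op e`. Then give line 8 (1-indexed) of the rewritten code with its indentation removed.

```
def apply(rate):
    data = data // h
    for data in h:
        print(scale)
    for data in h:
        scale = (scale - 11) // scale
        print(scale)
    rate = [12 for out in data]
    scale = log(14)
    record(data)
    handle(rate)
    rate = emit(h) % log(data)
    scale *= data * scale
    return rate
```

Transformed code:
def apply(rate):
    data = data // h
    for data in h:
        print(scale)
    for data in h:
        scale = (scale - 11) // scale
        print(scale)
    rate = []
    for out in data:
        rate.append(12)
    scale = log(14)
    record(data)
    handle(rate)
    rate = emit(h) % log(data)
    scale = scale * (data * scale)
    return rate

rate = []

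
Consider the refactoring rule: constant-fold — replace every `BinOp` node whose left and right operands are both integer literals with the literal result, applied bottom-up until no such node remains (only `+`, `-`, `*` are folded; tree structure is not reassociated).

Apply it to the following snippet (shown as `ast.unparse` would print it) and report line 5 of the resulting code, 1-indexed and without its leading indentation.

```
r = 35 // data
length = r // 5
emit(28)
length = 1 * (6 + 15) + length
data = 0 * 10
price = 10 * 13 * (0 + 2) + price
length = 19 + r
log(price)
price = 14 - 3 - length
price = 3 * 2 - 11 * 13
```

data = 0

Transformed code:
r = 35 // data
length = r // 5
emit(28)
length = 21 + length
data = 0
price = 260 + price
length = 19 + r
log(price)
price = 11 - length
price = -137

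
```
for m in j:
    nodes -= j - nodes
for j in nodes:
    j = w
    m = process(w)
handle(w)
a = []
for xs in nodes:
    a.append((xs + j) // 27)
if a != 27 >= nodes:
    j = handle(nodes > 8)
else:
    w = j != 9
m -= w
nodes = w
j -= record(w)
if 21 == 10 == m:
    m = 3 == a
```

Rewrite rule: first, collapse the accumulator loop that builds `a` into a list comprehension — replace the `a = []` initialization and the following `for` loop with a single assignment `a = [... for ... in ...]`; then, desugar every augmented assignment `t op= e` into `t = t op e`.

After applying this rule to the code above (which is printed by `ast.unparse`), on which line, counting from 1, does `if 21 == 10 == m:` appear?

Transformed code:
for m in j:
    nodes = nodes - (j - nodes)
for j in nodes:
    j = w
    m = process(w)
handle(w)
a = [(xs + j) // 27 for xs in nodes]
if a != 27 >= nodes:
    j = handle(nodes > 8)
else:
    w = j != 9
m = m - w
nodes = w
j = j - record(w)
if 21 == 10 == m:
    m = 3 == a

15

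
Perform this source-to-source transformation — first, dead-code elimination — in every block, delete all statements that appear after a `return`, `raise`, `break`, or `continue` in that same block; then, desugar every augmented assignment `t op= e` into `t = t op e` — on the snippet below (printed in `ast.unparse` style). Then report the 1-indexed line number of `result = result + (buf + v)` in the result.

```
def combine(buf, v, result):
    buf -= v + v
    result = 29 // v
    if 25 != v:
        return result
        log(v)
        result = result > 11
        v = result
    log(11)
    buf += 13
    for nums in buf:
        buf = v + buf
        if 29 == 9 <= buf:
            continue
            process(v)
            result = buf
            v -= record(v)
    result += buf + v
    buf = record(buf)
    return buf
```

Transformed code:
def combine(buf, v, result):
    buf = buf - (v + v)
    result = 29 // v
    if 25 != v:
        return result
    log(11)
    buf = buf + 13
    for nums in buf:
        buf = v + buf
        if 29 == 9 <= buf:
            continue
    result = result + (buf + v)
    buf = record(buf)
    return buf

12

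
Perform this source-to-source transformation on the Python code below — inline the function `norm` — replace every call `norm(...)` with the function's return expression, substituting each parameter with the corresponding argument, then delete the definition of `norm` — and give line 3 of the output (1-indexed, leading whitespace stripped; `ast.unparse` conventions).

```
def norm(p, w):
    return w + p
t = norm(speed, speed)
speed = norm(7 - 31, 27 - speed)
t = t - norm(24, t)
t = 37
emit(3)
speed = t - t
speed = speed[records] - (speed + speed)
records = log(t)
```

t = t - (t + 24)

Transformed code:
t = speed + speed
speed = 27 - speed + (7 - 31)
t = t - (t + 24)
t = 37
emit(3)
speed = t - t
speed = speed[records] - (speed + speed)
records = log(t)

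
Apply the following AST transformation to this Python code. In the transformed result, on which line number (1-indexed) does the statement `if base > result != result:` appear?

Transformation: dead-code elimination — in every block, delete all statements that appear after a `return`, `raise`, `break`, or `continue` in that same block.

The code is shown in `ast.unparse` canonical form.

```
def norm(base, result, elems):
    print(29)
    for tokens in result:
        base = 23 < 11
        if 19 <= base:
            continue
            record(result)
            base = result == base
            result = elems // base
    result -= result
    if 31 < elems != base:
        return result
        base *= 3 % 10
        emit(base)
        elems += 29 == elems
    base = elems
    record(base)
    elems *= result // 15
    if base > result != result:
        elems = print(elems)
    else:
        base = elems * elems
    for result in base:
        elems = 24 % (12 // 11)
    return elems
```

Transformed code:
def norm(base, result, elems):
    print(29)
    for tokens in result:
        base = 23 < 11
        if 19 <= base:
            continue
    result -= result
    if 31 < elems != base:
        return result
    base = elems
    record(base)
    elems *= result // 15
    if base > result != result:
        elems = print(elems)
    else:
        base = elems * elems
    for result in base:
        elems = 24 % (12 // 11)
    return elems

13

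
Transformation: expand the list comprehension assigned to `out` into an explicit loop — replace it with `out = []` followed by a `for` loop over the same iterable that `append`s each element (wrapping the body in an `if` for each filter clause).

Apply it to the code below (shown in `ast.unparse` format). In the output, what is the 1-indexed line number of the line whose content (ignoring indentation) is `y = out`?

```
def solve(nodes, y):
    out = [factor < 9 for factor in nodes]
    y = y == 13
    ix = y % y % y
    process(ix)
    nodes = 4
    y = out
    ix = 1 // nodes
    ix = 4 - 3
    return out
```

Transformed code:
def solve(nodes, y):
    out = []
    for factor in nodes:
        out.append(factor < 9)
    y = y == 13
    ix = y % y % y
    process(ix)
    nodes = 4
    y = out
    ix = 1 // nodes
    ix = 4 - 3
    return out

9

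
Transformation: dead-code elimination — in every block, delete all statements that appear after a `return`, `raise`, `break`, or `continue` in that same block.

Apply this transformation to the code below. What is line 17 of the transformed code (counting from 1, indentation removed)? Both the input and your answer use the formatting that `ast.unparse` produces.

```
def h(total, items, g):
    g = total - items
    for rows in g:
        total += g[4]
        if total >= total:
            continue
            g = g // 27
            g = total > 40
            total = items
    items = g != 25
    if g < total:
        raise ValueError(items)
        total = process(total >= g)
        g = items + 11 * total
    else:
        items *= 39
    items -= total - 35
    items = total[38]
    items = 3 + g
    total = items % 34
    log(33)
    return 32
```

Transformed code:
def h(total, items, g):
    g = total - items
    for rows in g:
        total += g[4]
        if total >= total:
            continue
    items = g != 25
    if g < total:
        raise ValueError(items)
    else:
        items *= 39
    items -= total - 35
    items = total[38]
    items = 3 + g
    total = items % 34
    log(33)
    return 32

return 32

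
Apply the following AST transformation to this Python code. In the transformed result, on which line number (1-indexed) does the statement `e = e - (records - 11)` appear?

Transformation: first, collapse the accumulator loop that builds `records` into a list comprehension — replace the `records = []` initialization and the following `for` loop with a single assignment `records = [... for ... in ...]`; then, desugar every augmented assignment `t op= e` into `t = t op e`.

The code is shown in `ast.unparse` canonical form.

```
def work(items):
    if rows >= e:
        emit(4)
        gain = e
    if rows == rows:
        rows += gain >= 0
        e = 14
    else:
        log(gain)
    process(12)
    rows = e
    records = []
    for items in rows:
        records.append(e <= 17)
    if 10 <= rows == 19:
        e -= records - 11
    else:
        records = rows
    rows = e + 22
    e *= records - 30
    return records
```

Transformed code:
def work(items):
    if rows >= e:
        emit(4)
        gain = e
    if rows == rows:
        rows = rows + (gain >= 0)
        e = 14
    else:
        log(gain)
    process(12)
    rows = e
    records = [e <= 17 for items in rows]
    if 10 <= rows == 19:
        e = e - (records - 11)
    else:
        records = rows
    rows = e + 22
    e = e * (records - 30)
    return records

14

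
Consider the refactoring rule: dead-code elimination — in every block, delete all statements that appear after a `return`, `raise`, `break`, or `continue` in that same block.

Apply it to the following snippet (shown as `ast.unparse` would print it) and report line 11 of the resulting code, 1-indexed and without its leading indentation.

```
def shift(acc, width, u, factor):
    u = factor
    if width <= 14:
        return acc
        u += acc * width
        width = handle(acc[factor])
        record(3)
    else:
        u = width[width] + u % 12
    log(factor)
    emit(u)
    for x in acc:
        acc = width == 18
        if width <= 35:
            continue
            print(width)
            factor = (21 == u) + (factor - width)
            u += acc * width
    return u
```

if width <= 35:

Transformed code:
def shift(acc, width, u, factor):
    u = factor
    if width <= 14:
        return acc
    else:
        u = width[width] + u % 12
    log(factor)
    emit(u)
    for x in acc:
        acc = width == 18
        if width <= 35:
            continue
    return u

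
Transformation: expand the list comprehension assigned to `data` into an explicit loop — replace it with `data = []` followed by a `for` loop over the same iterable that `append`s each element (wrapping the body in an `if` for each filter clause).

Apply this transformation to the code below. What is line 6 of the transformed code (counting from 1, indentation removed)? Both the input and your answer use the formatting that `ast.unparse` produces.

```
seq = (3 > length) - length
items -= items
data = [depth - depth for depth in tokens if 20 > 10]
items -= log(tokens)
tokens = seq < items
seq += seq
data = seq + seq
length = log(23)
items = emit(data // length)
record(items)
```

Transformed code:
seq = (3 > length) - length
items -= items
data = []
for depth in tokens:
    if 20 > 10:
        data.append(depth - depth)
items -= log(tokens)
tokens = seq < items
seq += seq
data = seq + seq
length = log(23)
items = emit(data // length)
record(items)

data.append(depth - depth)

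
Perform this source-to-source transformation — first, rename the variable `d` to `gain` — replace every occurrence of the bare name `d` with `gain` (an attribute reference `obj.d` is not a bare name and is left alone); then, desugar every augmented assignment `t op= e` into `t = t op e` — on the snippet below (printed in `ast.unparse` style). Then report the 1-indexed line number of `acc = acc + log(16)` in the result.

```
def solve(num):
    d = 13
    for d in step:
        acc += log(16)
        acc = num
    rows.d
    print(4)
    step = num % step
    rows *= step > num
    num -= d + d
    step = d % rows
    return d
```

Transformed code:
def solve(num):
    gain = 13
    for gain in step:
        acc = acc + log(16)
        acc = num
    rows.d
    print(4)
    step = num % step
    rows = rows * (step > num)
    num = num - (gain + gain)
    step = gain % rows
    return gain

4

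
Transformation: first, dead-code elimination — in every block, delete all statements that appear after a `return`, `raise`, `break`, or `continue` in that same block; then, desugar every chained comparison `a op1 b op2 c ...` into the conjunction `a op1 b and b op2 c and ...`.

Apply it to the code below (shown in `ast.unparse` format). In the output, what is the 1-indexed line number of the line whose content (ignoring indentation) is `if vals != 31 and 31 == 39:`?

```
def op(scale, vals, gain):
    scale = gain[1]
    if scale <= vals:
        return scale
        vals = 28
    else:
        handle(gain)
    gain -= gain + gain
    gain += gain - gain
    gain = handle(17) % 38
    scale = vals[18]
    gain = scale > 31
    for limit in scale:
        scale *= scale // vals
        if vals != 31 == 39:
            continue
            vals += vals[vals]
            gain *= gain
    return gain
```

Transformed code:
def op(scale, vals, gain):
    scale = gain[1]
    if scale <= vals:
        return scale
    else:
        handle(gain)
    gain -= gain + gain
    gain += gain - gain
    gain = handle(17) % 38
    scale = vals[18]
    gain = scale > 31
    for limit in scale:
        scale *= scale // vals
        if vals != 31 and 31 == 39:
            continue
    return gain

14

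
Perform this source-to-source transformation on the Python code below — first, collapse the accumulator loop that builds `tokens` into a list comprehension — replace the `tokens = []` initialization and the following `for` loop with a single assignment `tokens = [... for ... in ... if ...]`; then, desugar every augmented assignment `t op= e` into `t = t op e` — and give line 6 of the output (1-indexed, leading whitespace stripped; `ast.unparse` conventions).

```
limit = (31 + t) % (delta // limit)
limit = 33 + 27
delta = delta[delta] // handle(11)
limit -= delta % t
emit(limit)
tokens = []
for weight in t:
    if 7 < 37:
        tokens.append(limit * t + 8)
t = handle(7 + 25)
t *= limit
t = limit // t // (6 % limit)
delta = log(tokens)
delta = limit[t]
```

tokens = [limit * t + 8 for weight in t if 7 < 37]

Transformed code:
limit = (31 + t) % (delta // limit)
limit = 33 + 27
delta = delta[delta] // handle(11)
limit = limit - delta % t
emit(limit)
tokens = [limit * t + 8 for weight in t if 7 < 37]
t = handle(7 + 25)
t = t * limit
t = limit // t // (6 % limit)
delta = log(tokens)
delta = limit[t]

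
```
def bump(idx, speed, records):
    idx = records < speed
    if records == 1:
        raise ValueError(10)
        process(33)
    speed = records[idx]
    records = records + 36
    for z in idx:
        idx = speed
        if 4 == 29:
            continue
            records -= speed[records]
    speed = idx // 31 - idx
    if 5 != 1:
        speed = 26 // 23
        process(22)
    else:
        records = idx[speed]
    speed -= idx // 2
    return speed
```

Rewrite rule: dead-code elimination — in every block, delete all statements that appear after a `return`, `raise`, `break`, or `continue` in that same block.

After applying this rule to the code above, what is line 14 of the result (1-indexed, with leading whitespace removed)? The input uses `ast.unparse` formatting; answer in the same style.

Transformed code:
def bump(idx, speed, records):
    idx = records < speed
    if records == 1:
        raise ValueError(10)
    speed = records[idx]
    records = records + 36
    for z in idx:
        idx = speed
        if 4 == 29:
            continue
    speed = idx // 31 - idx
    if 5 != 1:
        speed = 26 // 23
        process(22)
    else:
        records = idx[speed]
    speed -= idx // 2
    return speed

process(22)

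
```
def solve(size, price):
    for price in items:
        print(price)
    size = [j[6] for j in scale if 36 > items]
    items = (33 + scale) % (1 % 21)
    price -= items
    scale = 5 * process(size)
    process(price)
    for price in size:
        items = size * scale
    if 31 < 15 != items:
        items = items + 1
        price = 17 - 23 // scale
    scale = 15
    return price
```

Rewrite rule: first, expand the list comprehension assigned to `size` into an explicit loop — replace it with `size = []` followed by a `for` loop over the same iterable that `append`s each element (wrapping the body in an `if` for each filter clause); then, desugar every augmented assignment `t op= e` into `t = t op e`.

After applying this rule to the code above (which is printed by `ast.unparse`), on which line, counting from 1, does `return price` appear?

18

Transformed code:
def solve(size, price):
    for price in items:
        print(price)
    size = []
    for j in scale:
        if 36 > items:
            size.append(j[6])
    items = (33 + scale) % (1 % 21)
    price = price - items
    scale = 5 * process(size)
    process(price)
    for price in size:
        items = size * scale
    if 31 < 15 != items:
        items = items + 1
        price = 17 - 23 // scale
    scale = 15
    return price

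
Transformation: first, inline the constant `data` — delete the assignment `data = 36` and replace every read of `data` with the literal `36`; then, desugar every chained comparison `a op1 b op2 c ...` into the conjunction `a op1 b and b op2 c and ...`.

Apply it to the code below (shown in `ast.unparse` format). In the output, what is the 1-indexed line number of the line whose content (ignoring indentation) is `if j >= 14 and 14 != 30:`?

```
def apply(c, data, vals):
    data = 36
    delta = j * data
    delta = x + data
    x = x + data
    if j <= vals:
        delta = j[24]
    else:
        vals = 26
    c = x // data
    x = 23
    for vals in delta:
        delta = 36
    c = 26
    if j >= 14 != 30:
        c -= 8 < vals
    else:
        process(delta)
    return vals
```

Transformed code:
def apply(c, data, vals):
    delta = j * 36
    delta = x + 36
    x = x + 36
    if j <= vals:
        delta = j[24]
    else:
        vals = 26
    c = x // 36
    x = 23
    for vals in delta:
        delta = 36
    c = 26
    if j >= 14 and 14 != 30:
        c -= 8 < vals
    else:
        process(delta)
    return vals

14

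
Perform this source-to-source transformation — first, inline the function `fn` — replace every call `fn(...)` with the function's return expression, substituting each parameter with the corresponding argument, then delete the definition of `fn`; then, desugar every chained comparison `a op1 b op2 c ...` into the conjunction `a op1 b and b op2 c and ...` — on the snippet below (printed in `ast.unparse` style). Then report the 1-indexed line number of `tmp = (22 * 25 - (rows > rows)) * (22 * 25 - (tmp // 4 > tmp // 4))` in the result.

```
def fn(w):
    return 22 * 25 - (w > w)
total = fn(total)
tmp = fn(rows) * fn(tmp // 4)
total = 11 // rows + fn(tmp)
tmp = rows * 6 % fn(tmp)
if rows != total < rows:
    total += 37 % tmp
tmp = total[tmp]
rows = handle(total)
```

2

Transformed code:
total = 22 * 25 - (total > total)
tmp = (22 * 25 - (rows > rows)) * (22 * 25 - (tmp // 4 > tmp // 4))
total = 11 // rows + (22 * 25 - (tmp > tmp))
tmp = rows * 6 % (22 * 25 - (tmp > tmp))
if rows != total and total < rows:
    total += 37 % tmp
tmp = total[tmp]
rows = handle(total)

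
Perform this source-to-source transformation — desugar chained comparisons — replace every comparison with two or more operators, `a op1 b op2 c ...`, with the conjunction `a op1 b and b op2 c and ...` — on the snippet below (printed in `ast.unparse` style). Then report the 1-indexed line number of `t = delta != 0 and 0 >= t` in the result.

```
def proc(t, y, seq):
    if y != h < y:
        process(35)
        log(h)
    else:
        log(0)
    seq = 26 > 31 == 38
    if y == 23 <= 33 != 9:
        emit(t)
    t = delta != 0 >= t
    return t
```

10

Transformed code:
def proc(t, y, seq):
    if y != h and h < y:
        process(35)
        log(h)
    else:
        log(0)
    seq = 26 > 31 and 31 == 38
    if y == 23 and 23 <= 33 and (33 != 9):
        emit(t)
    t = delta != 0 and 0 >= t
    return t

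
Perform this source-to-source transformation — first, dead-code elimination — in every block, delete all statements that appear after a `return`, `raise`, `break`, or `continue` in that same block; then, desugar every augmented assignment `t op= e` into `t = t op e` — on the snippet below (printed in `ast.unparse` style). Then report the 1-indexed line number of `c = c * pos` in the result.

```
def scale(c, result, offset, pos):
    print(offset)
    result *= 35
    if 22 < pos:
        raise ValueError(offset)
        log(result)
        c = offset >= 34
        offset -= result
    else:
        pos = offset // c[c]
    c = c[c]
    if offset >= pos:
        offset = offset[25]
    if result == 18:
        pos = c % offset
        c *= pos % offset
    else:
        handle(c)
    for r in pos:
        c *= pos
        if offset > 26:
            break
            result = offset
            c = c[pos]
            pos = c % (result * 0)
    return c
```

17

Transformed code:
def scale(c, result, offset, pos):
    print(offset)
    result = result * 35
    if 22 < pos:
        raise ValueError(offset)
    else:
        pos = offset // c[c]
    c = c[c]
    if offset >= pos:
        offset = offset[25]
    if result == 18:
        pos = c % offset
        c = c * (pos % offset)
    else:
        handle(c)
    for r in pos:
        c = c * pos
        if offset > 26:
            break
    return c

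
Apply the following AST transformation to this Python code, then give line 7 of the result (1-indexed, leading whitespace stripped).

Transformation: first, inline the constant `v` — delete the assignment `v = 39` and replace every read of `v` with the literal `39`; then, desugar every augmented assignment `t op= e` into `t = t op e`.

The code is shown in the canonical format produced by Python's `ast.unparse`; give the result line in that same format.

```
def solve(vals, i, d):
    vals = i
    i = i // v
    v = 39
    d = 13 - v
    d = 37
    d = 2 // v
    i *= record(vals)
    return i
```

i = i * record(vals)

Transformed code:
def solve(vals, i, d):
    vals = i
    i = i // 39
    d = 13 - 39
    d = 37
    d = 2 // 39
    i = i * record(vals)
    return i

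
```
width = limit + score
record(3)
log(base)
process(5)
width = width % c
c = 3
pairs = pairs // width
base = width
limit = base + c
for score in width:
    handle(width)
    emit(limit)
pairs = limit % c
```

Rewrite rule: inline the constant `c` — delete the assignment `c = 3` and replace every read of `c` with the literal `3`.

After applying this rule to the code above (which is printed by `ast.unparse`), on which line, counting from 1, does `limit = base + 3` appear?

8

Transformed code:
width = limit + score
record(3)
log(base)
process(5)
width = width % 3
pairs = pairs // width
base = width
limit = base + 3
for score in width:
    handle(width)
    emit(limit)
pairs = limit % 3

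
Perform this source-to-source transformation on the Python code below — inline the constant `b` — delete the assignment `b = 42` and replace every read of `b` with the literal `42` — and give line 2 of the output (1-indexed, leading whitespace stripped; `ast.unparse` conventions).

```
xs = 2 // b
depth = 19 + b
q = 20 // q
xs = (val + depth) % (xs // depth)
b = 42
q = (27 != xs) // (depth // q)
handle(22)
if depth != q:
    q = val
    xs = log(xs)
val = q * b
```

Transformed code:
xs = 2 // 42
depth = 19 + 42
q = 20 // q
xs = (val + depth) % (xs // depth)
q = (27 != xs) // (depth // q)
handle(22)
if depth != q:
    q = val
    xs = log(xs)
val = q * 42

depth = 19 + 42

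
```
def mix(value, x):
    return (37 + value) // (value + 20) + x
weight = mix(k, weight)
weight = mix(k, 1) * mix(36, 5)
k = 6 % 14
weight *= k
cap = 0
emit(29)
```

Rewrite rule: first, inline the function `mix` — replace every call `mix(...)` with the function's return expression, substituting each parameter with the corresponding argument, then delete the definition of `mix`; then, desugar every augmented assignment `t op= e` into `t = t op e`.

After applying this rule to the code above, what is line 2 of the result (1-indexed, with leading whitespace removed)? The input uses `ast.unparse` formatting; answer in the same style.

Transformed code:
weight = (37 + k) // (k + 20) + weight
weight = ((37 + k) // (k + 20) + 1) * ((37 + 36) // (36 + 20) + 5)
k = 6 % 14
weight = weight * k
cap = 0
emit(29)

weight = ((37 + k) // (k + 20) + 1) * ((37 + 36) // (36 + 20) + 5)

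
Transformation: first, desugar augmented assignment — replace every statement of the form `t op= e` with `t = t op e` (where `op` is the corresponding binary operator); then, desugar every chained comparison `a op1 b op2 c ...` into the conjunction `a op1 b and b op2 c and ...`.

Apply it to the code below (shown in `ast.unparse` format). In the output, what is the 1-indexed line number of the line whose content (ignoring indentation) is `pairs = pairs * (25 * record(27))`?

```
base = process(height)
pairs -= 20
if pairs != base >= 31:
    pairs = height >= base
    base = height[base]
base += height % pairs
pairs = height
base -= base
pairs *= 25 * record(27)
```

Transformed code:
base = process(height)
pairs = pairs - 20
if pairs != base and base >= 31:
    pairs = height >= base
    base = height[base]
base = base + height % pairs
pairs = height
base = base - base
pairs = pairs * (25 * record(27))

9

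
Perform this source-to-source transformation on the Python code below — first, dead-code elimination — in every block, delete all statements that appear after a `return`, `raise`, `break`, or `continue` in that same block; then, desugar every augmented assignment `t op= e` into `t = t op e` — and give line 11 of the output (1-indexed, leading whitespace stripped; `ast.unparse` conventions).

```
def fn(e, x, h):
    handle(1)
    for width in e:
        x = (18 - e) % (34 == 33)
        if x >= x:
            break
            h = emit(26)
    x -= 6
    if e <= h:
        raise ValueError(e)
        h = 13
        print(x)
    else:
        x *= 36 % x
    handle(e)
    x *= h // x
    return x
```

Transformed code:
def fn(e, x, h):
    handle(1)
    for width in e:
        x = (18 - e) % (34 == 33)
        if x >= x:
            break
    x = x - 6
    if e <= h:
        raise ValueError(e)
    else:
        x = x * (36 % x)
    handle(e)
    x = x * (h // x)
    return x

x = x * (36 % x)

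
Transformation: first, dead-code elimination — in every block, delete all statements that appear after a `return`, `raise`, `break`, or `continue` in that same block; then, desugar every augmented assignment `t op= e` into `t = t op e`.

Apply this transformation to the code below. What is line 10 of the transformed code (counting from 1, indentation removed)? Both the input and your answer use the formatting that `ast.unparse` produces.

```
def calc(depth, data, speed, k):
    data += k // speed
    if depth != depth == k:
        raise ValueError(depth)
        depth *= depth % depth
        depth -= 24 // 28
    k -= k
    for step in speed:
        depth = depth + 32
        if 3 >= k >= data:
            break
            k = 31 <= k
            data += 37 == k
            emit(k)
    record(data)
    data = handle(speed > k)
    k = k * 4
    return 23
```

record(data)

Transformed code:
def calc(depth, data, speed, k):
    data = data + k // speed
    if depth != depth == k:
        raise ValueError(depth)
    k = k - k
    for step in speed:
        depth = depth + 32
        if 3 >= k >= data:
            break
    record(data)
    data = handle(speed > k)
    k = k * 4
    return 23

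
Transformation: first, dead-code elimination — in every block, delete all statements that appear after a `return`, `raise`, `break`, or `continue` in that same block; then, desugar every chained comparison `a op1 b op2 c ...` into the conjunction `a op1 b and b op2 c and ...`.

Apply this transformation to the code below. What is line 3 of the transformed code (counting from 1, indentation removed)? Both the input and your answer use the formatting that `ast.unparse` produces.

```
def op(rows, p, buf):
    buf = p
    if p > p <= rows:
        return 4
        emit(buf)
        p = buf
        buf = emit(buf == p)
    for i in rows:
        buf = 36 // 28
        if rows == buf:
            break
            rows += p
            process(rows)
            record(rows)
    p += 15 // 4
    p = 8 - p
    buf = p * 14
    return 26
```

Transformed code:
def op(rows, p, buf):
    buf = p
    if p > p and p <= rows:
        return 4
    for i in rows:
        buf = 36 // 28
        if rows == buf:
            break
    p += 15 // 4
    p = 8 - p
    buf = p * 14
    return 26

if p > p and p <= rows:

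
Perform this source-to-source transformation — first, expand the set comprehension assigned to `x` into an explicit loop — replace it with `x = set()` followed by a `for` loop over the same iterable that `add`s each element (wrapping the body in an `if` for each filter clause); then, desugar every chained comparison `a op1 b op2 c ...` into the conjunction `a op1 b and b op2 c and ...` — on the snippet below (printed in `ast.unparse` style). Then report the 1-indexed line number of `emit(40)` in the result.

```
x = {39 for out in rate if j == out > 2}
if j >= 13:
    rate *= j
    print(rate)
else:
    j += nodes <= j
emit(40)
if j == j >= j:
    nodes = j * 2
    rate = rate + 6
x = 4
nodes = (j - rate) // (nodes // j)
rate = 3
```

10

Transformed code:
x = set()
for out in rate:
    if j == out and out > 2:
        x.add(39)
if j >= 13:
    rate *= j
    print(rate)
else:
    j += nodes <= j
emit(40)
if j == j and j >= j:
    nodes = j * 2
    rate = rate + 6
x = 4
nodes = (j - rate) // (nodes // j)
rate = 3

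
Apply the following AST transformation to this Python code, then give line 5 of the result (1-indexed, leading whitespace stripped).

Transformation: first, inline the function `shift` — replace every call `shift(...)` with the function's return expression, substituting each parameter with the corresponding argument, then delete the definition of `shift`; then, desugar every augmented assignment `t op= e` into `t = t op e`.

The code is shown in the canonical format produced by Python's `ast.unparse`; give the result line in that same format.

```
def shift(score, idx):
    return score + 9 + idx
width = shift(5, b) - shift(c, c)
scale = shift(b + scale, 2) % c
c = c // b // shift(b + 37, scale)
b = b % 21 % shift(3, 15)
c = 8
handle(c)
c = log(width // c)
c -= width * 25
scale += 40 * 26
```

c = 8

Transformed code:
width = 5 + 9 + b - (c + 9 + c)
scale = (b + scale + 9 + 2) % c
c = c // b // (b + 37 + 9 + scale)
b = b % 21 % (3 + 9 + 15)
c = 8
handle(c)
c = log(width // c)
c = c - width * 25
scale = scale + 40 * 26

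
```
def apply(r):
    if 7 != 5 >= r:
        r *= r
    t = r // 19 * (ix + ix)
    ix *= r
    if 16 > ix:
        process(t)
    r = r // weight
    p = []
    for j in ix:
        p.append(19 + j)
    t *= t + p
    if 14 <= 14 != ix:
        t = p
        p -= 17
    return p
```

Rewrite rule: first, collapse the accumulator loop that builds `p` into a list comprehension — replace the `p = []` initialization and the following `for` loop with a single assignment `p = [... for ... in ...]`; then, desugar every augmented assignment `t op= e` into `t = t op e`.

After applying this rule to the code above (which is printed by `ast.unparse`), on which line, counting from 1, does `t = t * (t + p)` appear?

Transformed code:
def apply(r):
    if 7 != 5 >= r:
        r = r * r
    t = r // 19 * (ix + ix)
    ix = ix * r
    if 16 > ix:
        process(t)
    r = r // weight
    p = [19 + j for j in ix]
    t = t * (t + p)
    if 14 <= 14 != ix:
        t = p
        p = p - 17
    return p

10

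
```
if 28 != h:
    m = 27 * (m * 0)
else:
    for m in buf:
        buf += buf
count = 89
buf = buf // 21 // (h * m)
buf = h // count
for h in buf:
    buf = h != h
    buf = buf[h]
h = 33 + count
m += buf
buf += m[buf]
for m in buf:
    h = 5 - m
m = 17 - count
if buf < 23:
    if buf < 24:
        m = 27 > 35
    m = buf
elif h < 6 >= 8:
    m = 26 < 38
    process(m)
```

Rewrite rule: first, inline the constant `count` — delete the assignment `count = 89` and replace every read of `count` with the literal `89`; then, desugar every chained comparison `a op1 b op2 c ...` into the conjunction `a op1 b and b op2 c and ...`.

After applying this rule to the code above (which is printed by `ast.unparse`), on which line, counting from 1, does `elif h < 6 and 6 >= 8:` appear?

Transformed code:
if 28 != h:
    m = 27 * (m * 0)
else:
    for m in buf:
        buf += buf
buf = buf // 21 // (h * m)
buf = h // 89
for h in buf:
    buf = h != h
    buf = buf[h]
h = 33 + 89
m += buf
buf += m[buf]
for m in buf:
    h = 5 - m
m = 17 - 89
if buf < 23:
    if buf < 24:
        m = 27 > 35
    m = buf
elif h < 6 and 6 >= 8:
    m = 26 < 38
    process(m)

21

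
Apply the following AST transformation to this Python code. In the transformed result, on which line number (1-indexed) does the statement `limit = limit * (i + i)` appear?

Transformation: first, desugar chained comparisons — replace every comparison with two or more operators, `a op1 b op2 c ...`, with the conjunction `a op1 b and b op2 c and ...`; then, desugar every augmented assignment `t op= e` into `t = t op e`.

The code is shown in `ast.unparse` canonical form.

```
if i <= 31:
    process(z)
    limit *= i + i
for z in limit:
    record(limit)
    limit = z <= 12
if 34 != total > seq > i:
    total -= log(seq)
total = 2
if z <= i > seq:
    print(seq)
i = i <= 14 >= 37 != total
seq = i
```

3

Transformed code:
if i <= 31:
    process(z)
    limit = limit * (i + i)
for z in limit:
    record(limit)
    limit = z <= 12
if 34 != total and total > seq and (seq > i):
    total = total - log(seq)
total = 2
if z <= i and i > seq:
    print(seq)
i = i <= 14 and 14 >= 37 and (37 != total)
seq = i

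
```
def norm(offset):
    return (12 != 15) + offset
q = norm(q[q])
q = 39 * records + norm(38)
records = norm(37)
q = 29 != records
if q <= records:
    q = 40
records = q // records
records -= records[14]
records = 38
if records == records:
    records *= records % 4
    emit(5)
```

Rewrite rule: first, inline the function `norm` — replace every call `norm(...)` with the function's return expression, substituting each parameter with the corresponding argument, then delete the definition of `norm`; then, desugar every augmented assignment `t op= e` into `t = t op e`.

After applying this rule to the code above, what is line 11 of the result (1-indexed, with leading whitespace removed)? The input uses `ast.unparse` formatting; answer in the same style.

Transformed code:
q = (12 != 15) + q[q]
q = 39 * records + ((12 != 15) + 38)
records = (12 != 15) + 37
q = 29 != records
if q <= records:
    q = 40
records = q // records
records = records - records[14]
records = 38
if records == records:
    records = records * (records % 4)
    emit(5)

records = records * (records % 4)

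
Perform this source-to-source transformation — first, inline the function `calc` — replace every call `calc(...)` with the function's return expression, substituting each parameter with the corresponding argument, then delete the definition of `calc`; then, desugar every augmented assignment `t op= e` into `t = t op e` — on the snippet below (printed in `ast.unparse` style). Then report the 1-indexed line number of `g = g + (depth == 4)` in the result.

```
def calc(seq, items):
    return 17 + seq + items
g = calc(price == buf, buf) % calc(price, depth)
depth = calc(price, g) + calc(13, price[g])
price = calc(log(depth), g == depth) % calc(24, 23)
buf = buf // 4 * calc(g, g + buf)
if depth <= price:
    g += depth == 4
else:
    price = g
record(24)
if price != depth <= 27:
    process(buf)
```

Transformed code:
g = (17 + (price == buf) + buf) % (17 + price + depth)
depth = 17 + price + g + (17 + 13 + price[g])
price = (17 + log(depth) + (g == depth)) % (17 + 24 + 23)
buf = buf // 4 * (17 + g + (g + buf))
if depth <= price:
    g = g + (depth == 4)
else:
    price = g
record(24)
if price != depth <= 27:
    process(buf)

6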